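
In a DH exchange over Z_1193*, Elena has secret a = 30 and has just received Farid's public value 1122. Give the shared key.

16

Shared key K = 1122^30 mod 1193.
1122^1 ≡ 1122 (mod 1193)
1122^2 = (1122^1)^2 ≡ 1122^2 = 1258884 ≡ 269 (mod 1193)
1122^4 = (1122^2)^2 ≡ 269^2 = 72361 ≡ 781 (mod 1193)
1122^8 = (1122^4)^2 ≡ 781^2 = 609961 ≡ 338 (mod 1193)
1122^16 = (1122^8)^2 ≡ 338^2 = 114244 ≡ 909 (mod 1193)
1122^30 = 1122^16 · 1122^8 · 1122^4 · 1122^2 ≡ 909 · 338 · 781 · 269 ≡ 16 (mod 1193).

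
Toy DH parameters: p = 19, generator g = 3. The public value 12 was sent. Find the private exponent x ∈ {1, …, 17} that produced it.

15

Try successive powers of 3 modulo 19:
3^1 ≡ 3
3^2 ≡ 9
3^3 ≡ 8
3^4 ≡ 5
3^5 ≡ 15
3^6 ≡ 7
3^7 ≡ 2
3^8 ≡ 6
3^9 ≡ 18
3^10 ≡ 16
3^11 ≡ 10
3^12 ≡ 11
3^13 ≡ 14
3^14 ≡ 4
3^15 ≡ 12
Found: x = 15.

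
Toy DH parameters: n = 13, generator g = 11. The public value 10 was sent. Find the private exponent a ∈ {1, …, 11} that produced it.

10

Try successive powers of 11 modulo 13:
11^1 ≡ 11
11^2 ≡ 4
11^3 ≡ 5
11^4 ≡ 3
11^5 ≡ 7
11^6 ≡ 12
11^7 ≡ 2
11^8 ≡ 9
11^9 ≡ 8
11^10 ≡ 10
Found: a = 10.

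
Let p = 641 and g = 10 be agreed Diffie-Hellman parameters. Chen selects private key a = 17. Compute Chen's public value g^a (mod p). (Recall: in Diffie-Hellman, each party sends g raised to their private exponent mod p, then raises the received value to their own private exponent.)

631

Public value = 10^17 (mod 641).
10^1 ≡ 10 (mod 641)
10^2 = (10^1)^2 ≡ 10^2 = 100 ≡ 100 (mod 641)
10^4 = (10^2)^2 ≡ 100^2 = 10000 ≡ 385 (mod 641)
10^8 = (10^4)^2 ≡ 385^2 = 148225 ≡ 154 (mod 641)
10^16 = (10^8)^2 ≡ 154^2 = 23716 ≡ 640 (mod 641)
10^17 = 10^16 · 10^1 ≡ 640 · 10 ≡ 631 (mod 641).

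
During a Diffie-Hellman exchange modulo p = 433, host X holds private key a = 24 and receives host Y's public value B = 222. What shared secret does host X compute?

153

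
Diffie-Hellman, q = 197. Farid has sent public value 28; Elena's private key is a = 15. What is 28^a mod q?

Shared key K = 28^15 mod 197.
28^1 ≡ 28 (mod 197)
28^2 = (28^1)^2 ≡ 28^2 = 784 ≡ 193 (mod 197)
28^4 = (28^2)^2 ≡ 193^2 = 37249 ≡ 16 (mod 197)
28^8 = (28^4)^2 ≡ 16^2 = 256 ≡ 59 (mod 197)
28^15 = 28^8 · 28^4 · 28^2 · 28^1 ≡ 59 · 16 · 193 · 28 ≡ 61 (mod 197).

61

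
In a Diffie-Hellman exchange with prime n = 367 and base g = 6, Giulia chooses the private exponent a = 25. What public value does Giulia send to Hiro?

294

Public value = 6^25 mod 367.
6^1 ≡ 6 (mod 367)
6^2 = (6^1)^2 ≡ 6^2 = 36 ≡ 36 (mod 367)
6^4 = (6^2)^2 ≡ 36^2 = 1296 ≡ 195 (mod 367)
6^8 = (6^4)^2 ≡ 195^2 = 38025 ≡ 224 (mod 367)
6^16 = (6^8)^2 ≡ 224^2 = 50176 ≡ 264 (mod 367)
6^25 = 6^16 · 6^8 · 6^1 ≡ 264 · 224 · 6 ≡ 294 (mod 367).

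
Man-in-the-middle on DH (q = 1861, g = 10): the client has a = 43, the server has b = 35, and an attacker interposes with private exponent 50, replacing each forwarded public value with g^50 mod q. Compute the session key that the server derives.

1193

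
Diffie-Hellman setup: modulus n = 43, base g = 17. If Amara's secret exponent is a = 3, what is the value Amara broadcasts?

11

Public value = 17^3 mod 43.
17^1 ≡ 17 (mod 43)
17^2 = (17^1)^2 ≡ 17^2 = 289 ≡ 31 (mod 43)
17^3 = 17^2 · 17^1 ≡ 31 · 17 ≡ 11 (mod 43).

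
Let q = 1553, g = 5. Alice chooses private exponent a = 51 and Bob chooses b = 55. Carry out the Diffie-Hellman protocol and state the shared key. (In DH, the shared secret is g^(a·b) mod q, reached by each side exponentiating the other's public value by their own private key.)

741

Bob sends B = g^b mod q = 5^55 mod 1553.
5^1 ≡ 5 (mod 1553)
5^2 = (5^1)^2 ≡ 5^2 = 25 ≡ 25 (mod 1553)
5^4 = (5^2)^2 ≡ 25^2 = 625 ≡ 625 (mod 1553)
5^8 = (5^4)^2 ≡ 625^2 = 390625 ≡ 822 (mod 1553)
5^16 = (5^8)^2 ≡ 822^2 = 675684 ≡ 129 (mod 1553)
5^32 = (5^16)^2 ≡ 129^2 = 16641 ≡ 1111 (mod 1553)
5^55 = 5^32 · 5^16 · 5^4 · 5^2 · 5^1 ≡ 1111 · 129 · 625 · 25 · 5 ≡ 770 (mod 1553).
So B = 770. Alice then computes K = B^a mod q = 770^51 mod 1553.
770^1 ≡ 770 (mod 1553)
770^2 = (770^1)^2 ≡ 770^2 = 592900 ≡ 1207 (mod 1553)
770^4 = (770^2)^2 ≡ 1207^2 = 1456849 ≡ 135 (mod 1553)
770^8 = (770^4)^2 ≡ 135^2 = 18225 ≡ 1142 (mod 1553)
770^16 = (770^8)^2 ≡ 1142^2 = 1304164 ≡ 1197 (mod 1553)
770^32 = (770^16)^2 ≡ 1197^2 = 1432809 ≡ 943 (mod 1553)
770^51 = 770^32 · 770^16 · 770^2 · 770^1 ≡ 943 · 1197 · 1207 · 770 ≡ 741 (mod 1553).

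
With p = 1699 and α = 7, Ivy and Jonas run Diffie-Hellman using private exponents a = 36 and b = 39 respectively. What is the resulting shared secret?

1471

Ivy sends A = α^a mod p = 7^36 mod 1699.
7^1 ≡ 7 (mod 1699)
7^2 = (7^1)^2 ≡ 7^2 = 49 ≡ 49 (mod 1699)
7^4 = (7^2)^2 ≡ 49^2 = 2401 ≡ 702 (mod 1699)
7^8 = (7^4)^2 ≡ 702^2 = 492804 ≡ 94 (mod 1699)
7^16 = (7^8)^2 ≡ 94^2 = 8836 ≡ 341 (mod 1699)
7^32 = (7^16)^2 ≡ 341^2 = 116281 ≡ 749 (mod 1699)
7^36 = 7^32 · 7^4 ≡ 749 · 702 ≡ 807 (mod 1699).
So A = 807. Jonas then computes K = A^b mod p = 807^39 mod 1699.
807^1 ≡ 807 (mod 1699)
807^2 = (807^1)^2 ≡ 807^2 = 651249 ≡ 532 (mod 1699)
807^4 = (807^2)^2 ≡ 532^2 = 283024 ≡ 990 (mod 1699)
807^8 = (807^4)^2 ≡ 990^2 = 980100 ≡ 1476 (mod 1699)
807^16 = (807^8)^2 ≡ 1476^2 = 2178576 ≡ 458 (mod 1699)
807^32 = (807^16)^2 ≡ 458^2 = 209764 ≡ 787 (mod 1699)
807^39 = 807^32 · 807^4 · 807^2 · 807^1 ≡ 787 · 990 · 532 · 807 ≡ 1471 (mod 1699).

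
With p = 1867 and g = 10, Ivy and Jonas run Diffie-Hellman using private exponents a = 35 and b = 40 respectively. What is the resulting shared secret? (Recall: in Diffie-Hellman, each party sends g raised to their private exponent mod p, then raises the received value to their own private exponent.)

Jonas sends B = g^b mod p = 10^40 mod 1867.
10^1 ≡ 10 (mod 1867)
10^2 = (10^1)^2 ≡ 10^2 = 100 ≡ 100 (mod 1867)
10^4 = (10^2)^2 ≡ 100^2 = 10000 ≡ 665 (mod 1867)
10^8 = (10^4)^2 ≡ 665^2 = 442225 ≡ 1613 (mod 1867)
10^16 = (10^8)^2 ≡ 1613^2 = 2601769 ≡ 1038 (mod 1867)
10^32 = (10^16)^2 ≡ 1038^2 = 1077444 ≡ 185 (mod 1867)
10^40 = 10^32 · 10^8 ≡ 185 · 1613 ≡ 1552 (mod 1867).
So B = 1552. Ivy then computes K = B^a mod p = 1552^35 mod 1867.
1552^1 ≡ 1552 (mod 1867)
1552^2 = (1552^1)^2 ≡ 1552^2 = 2408704 ≡ 274 (mod 1867)
1552^4 = (1552^2)^2 ≡ 274^2 = 75076 ≡ 396 (mod 1867)
1552^8 = (1552^4)^2 ≡ 396^2 = 156816 ≡ 1855 (mod 1867)
1552^16 = (1552^8)^2 ≡ 1855^2 = 3441025 ≡ 144 (mod 1867)
1552^32 = (1552^16)^2 ≡ 144^2 = 20736 ≡ 199 (mod 1867)
1552^35 = 1552^32 · 1552^2 · 1552^1 ≡ 199 · 274 · 1552 ≡ 710 (mod 1867).

710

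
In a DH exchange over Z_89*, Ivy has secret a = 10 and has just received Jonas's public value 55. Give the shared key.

88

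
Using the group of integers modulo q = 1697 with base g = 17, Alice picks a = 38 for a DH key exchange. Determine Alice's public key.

1357

Public value = 17^38 (mod 1697).
17^1 ≡ 17 (mod 1697)
17^2 = (17^1)^2 ≡ 17^2 = 289 ≡ 289 (mod 1697)
17^4 = (17^2)^2 ≡ 289^2 = 83521 ≡ 368 (mod 1697)
17^8 = (17^4)^2 ≡ 368^2 = 135424 ≡ 1361 (mod 1697)
17^16 = (17^8)^2 ≡ 1361^2 = 1852321 ≡ 894 (mod 1697)
17^32 = (17^16)^2 ≡ 894^2 = 799236 ≡ 1646 (mod 1697)
17^38 = 17^32 · 17^4 · 17^2 ≡ 1646 · 368 · 289 ≡ 1357 (mod 1697).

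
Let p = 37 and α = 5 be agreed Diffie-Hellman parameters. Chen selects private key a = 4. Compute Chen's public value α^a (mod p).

33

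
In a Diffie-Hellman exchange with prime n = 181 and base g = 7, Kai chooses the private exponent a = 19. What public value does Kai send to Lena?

Public value = 7^{19} \pmod{181}.
7^1 ≡ 7 (mod 181)
7^2 = (7^1)^2 ≡ 7^2 = 49 ≡ 49 (mod 181)
7^4 = (7^2)^2 ≡ 49^2 = 2401 ≡ 48 (mod 181)
7^8 = (7^4)^2 ≡ 48^2 = 2304 ≡ 132 (mod 181)
7^16 = (7^8)^2 ≡ 132^2 = 17424 ≡ 48 (mod 181)
7^19 = 7^16 · 7^2 · 7^1 ≡ 48 · 49 · 7 ≡ 174 (mod 181).

174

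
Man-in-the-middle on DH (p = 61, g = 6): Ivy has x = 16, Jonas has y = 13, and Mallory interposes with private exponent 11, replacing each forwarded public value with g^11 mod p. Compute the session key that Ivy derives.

57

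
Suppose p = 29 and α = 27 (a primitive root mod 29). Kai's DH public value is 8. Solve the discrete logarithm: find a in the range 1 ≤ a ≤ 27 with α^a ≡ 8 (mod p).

17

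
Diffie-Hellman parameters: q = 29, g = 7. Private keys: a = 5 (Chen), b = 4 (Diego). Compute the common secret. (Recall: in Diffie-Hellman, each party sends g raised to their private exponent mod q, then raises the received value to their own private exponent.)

25

Chen sends A = g^a mod q = 7^5 mod 29.
7^1 ≡ 7 (mod 29)
7^2 = (7^1)^2 ≡ 7^2 = 49 ≡ 20 (mod 29)
7^4 = (7^2)^2 ≡ 20^2 = 400 ≡ 23 (mod 29)
7^5 = 7^4 · 7^1 ≡ 23 · 7 ≡ 16 (mod 29).
So A = 16. Diego then computes K = A^b mod q = 16^4 mod 29.
16^1 ≡ 16 (mod 29)
16^2 = (16^1)^2 ≡ 16^2 = 256 ≡ 24 (mod 29)
16^4 = (16^2)^2 ≡ 24^2 = 576 ≡ 25 (mod 29)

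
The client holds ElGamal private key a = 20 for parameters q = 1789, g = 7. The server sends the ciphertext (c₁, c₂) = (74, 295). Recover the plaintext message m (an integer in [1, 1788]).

1586

Shared mask s = c₁^a mod q = 74^20 mod 1789.
74^1 ≡ 74 (mod 1789)
74^2 = (74^1)^2 ≡ 74^2 = 5476 ≡ 109 (mod 1789)
74^4 = (74^2)^2 ≡ 109^2 = 11881 ≡ 1147 (mod 1789)
74^8 = (74^4)^2 ≡ 1147^2 = 1315609 ≡ 694 (mod 1789)
74^16 = (74^8)^2 ≡ 694^2 = 481636 ≡ 395 (mod 1789)
74^20 = 74^16 · 74^4 ≡ 395 · 1147 ≡ 448 (mod 1789).
So s = 448; s⁻¹ ≡ 1194 (mod 1789).
m = c₂ · s⁻¹ mod 1789 = 295 · 1194 mod 1789 = 1586.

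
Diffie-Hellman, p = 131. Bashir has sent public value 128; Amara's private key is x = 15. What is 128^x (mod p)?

Shared key K = 128^15 mod 131.
128^1 ≡ 128 (mod 131)
128^2 = (128^1)^2 ≡ 128^2 = 16384 ≡ 9 (mod 131)
128^4 = (128^2)^2 ≡ 9^2 = 81 ≡ 81 (mod 131)
128^8 = (128^4)^2 ≡ 81^2 = 6561 ≡ 11 (mod 131)
128^15 = 128^8 · 128^4 · 128^2 · 128^1 ≡ 11 · 81 · 9 · 128 ≡ 47 (mod 131).

47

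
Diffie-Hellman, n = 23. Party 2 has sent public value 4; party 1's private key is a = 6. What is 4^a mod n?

2

Shared key K = 4^6 mod 23.
4^1 ≡ 4 (mod 23)
4^2 = (4^1)^2 ≡ 4^2 = 16 ≡ 16 (mod 23)
4^4 = (4^2)^2 ≡ 16^2 = 256 ≡ 3 (mod 23)
4^6 = 4^4 · 4^2 ≡ 3 · 16 ≡ 2 (mod 23).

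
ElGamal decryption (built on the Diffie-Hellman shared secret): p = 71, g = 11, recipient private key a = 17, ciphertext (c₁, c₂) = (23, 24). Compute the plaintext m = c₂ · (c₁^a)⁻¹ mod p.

Shared mask s = c₁^a mod p = 23^17 mod 71.
23^1 ≡ 23 (mod 71)
23^2 = (23^1)^2 ≡ 23^2 = 529 ≡ 32 (mod 71)
23^4 = (23^2)^2 ≡ 32^2 = 1024 ≡ 30 (mod 71)
23^8 = (23^4)^2 ≡ 30^2 = 900 ≡ 48 (mod 71)
23^16 = (23^8)^2 ≡ 48^2 = 2304 ≡ 32 (mod 71)
23^17 = 23^16 · 23^1 ≡ 32 · 23 ≡ 26 (mod 71).
So s = 26; s⁻¹ ≡ 41 (mod 71).
m = c₂ · s⁻¹ mod 71 = 24 · 41 mod 71 = 61.

61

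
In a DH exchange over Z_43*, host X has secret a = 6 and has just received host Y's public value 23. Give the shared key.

Shared key K = 23^6 mod 43.
23^1 ≡ 23 (mod 43)
23^2 = (23^1)^2 ≡ 23^2 = 529 ≡ 13 (mod 43)
23^4 = (23^2)^2 ≡ 13^2 = 169 ≡ 40 (mod 43)
23^6 = 23^4 · 23^2 ≡ 40 · 13 ≡ 4 (mod 43).

4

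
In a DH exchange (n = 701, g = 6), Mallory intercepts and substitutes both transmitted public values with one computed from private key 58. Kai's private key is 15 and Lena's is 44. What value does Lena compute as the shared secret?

172

Lena receives Mallory's public value M = 6^58 mod 701 instead of the honest one.
6^1 ≡ 6 (mod 701)
6^2 = (6^1)^2 ≡ 6^2 = 36 ≡ 36 (mod 701)
6^4 = (6^2)^2 ≡ 36^2 = 1296 ≡ 595 (mod 701)
6^8 = (6^4)^2 ≡ 595^2 = 354025 ≡ 20 (mod 701)
6^16 = (6^8)^2 ≡ 20^2 = 400 ≡ 400 (mod 701)
6^32 = (6^16)^2 ≡ 400^2 = 160000 ≡ 172 (mod 701)
6^58 = 6^32 · 6^16 · 6^8 · 6^2 ≡ 172 · 400 · 20 · 36 ≡ 536 (mod 701).
So M = 536. Lena computes K = M^44 mod 701.
536^1 ≡ 536 (mod 701)
536^2 = (536^1)^2 ≡ 536^2 = 287296 ≡ 587 (mod 701)
536^4 = (536^2)^2 ≡ 587^2 = 344569 ≡ 378 (mod 701)
536^8 = (536^4)^2 ≡ 378^2 = 142884 ≡ 581 (mod 701)
536^16 = (536^8)^2 ≡ 581^2 = 337561 ≡ 380 (mod 701)
536^32 = (536^16)^2 ≡ 380^2 = 144400 ≡ 695 (mod 701)
536^44 = 536^32 · 536^8 · 536^4 ≡ 695 · 581 · 378 ≡ 172 (mod 701).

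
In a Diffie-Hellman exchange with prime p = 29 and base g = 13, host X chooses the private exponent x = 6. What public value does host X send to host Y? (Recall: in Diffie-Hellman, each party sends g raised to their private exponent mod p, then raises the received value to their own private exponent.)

Public value = 13^{6} \pmod{29}.
13^1 ≡ 13 (mod 29)
13^2 = (13^1)^2 ≡ 13^2 = 169 ≡ 24 (mod 29)
13^4 = (13^2)^2 ≡ 24^2 = 576 ≡ 25 (mod 29)
13^6 = 13^4 · 13^2 ≡ 25 · 24 ≡ 20 (mod 29).

20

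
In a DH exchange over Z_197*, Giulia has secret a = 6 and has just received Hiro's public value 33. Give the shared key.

Shared key K = 33^6 mod 197.
33^1 ≡ 33 (mod 197)
33^2 = (33^1)^2 ≡ 33^2 = 1089 ≡ 104 (mod 197)
33^4 = (33^2)^2 ≡ 104^2 = 10816 ≡ 178 (mod 197)
33^6 = 33^4 · 33^2 ≡ 178 · 104 ≡ 191 (mod 197).

191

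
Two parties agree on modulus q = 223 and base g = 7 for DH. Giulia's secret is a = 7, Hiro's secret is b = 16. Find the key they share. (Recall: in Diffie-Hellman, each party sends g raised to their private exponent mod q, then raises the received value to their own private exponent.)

7

Hiro sends B = g^b mod q = 7^16 mod 223.
7^1 ≡ 7 (mod 223)
7^2 = (7^1)^2 ≡ 7^2 = 49 ≡ 49 (mod 223)
7^4 = (7^2)^2 ≡ 49^2 = 2401 ≡ 171 (mod 223)
7^8 = (7^4)^2 ≡ 171^2 = 29241 ≡ 28 (mod 223)
7^16 = (7^8)^2 ≡ 28^2 = 784 ≡ 115 (mod 223)
So B = 115. Giulia then computes K = B^a mod q = 115^7 mod 223.
115^1 ≡ 115 (mod 223)
115^2 = (115^1)^2 ≡ 115^2 = 13225 ≡ 68 (mod 223)
115^4 = (115^2)^2 ≡ 68^2 = 4624 ≡ 164 (mod 223)
115^7 = 115^4 · 115^2 · 115^1 ≡ 164 · 68 · 115 ≡ 7 (mod 223).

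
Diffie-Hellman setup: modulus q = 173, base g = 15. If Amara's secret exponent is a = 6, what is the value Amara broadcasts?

Public value = 15^6 (mod 173).
15^1 ≡ 15 (mod 173)
15^2 = (15^1)^2 ≡ 15^2 = 225 ≡ 52 (mod 173)
15^4 = (15^2)^2 ≡ 52^2 = 2704 ≡ 109 (mod 173)
15^6 = 15^4 · 15^2 ≡ 109 · 52 ≡ 132 (mod 173).

132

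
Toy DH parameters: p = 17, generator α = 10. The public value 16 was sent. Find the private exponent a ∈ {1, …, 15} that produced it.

Try successive powers of 10 modulo 17:
10^1 ≡ 10
10^2 ≡ 15
10^3 ≡ 14
10^4 ≡ 4
10^5 ≡ 6
10^6 ≡ 9
10^7 ≡ 5
10^8 ≡ 16
Found: a = 8.

8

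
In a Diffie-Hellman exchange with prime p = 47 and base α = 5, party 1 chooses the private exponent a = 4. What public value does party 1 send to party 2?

14

Public value = 5^4 (mod 47).
5^1 ≡ 5 (mod 47)
5^2 = (5^1)^2 ≡ 5^2 = 25 ≡ 25 (mod 47)
5^4 = (5^2)^2 ≡ 25^2 = 625 ≡ 14 (mod 47)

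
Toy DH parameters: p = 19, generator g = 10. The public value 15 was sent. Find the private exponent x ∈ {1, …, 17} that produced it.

Try successive powers of 10 modulo 19:
10^1 ≡ 10
10^2 ≡ 5
10^3 ≡ 12
10^4 ≡ 6
10^5 ≡ 3
10^6 ≡ 11
10^7 ≡ 15
Found: x = 7.

7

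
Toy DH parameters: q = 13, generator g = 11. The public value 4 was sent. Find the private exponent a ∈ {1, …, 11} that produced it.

Try successive powers of 11 modulo 13:
11^1 ≡ 11
11^2 ≡ 4
Found: a = 2.

2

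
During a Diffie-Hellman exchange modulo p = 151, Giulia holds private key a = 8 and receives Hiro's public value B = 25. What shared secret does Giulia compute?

144

Shared key K = 25^8 mod 151.
25^1 ≡ 25 (mod 151)
25^2 = (25^1)^2 ≡ 25^2 = 625 ≡ 21 (mod 151)
25^4 = (25^2)^2 ≡ 21^2 = 441 ≡ 139 (mod 151)
25^8 = (25^4)^2 ≡ 139^2 = 19321 ≡ 144 (mod 151)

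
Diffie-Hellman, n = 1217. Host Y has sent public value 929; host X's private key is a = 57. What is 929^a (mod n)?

825

Shared key K = 929^57 mod 1217.
929^1 ≡ 929 (mod 1217)
929^2 = (929^1)^2 ≡ 929^2 = 863041 ≡ 188 (mod 1217)
929^4 = (929^2)^2 ≡ 188^2 = 35344 ≡ 51 (mod 1217)
929^8 = (929^4)^2 ≡ 51^2 = 2601 ≡ 167 (mod 1217)
929^16 = (929^8)^2 ≡ 167^2 = 27889 ≡ 1115 (mod 1217)
929^32 = (929^16)^2 ≡ 1115^2 = 1243225 ≡ 668 (mod 1217)
929^57 = 929^32 · 929^16 · 929^8 · 929^1 ≡ 668 · 1115 · 167 · 929 ≡ 825 (mod 1217).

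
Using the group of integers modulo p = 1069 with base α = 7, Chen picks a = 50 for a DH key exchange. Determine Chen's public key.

947

Public value = 7^50 mod 1069.
7^1 ≡ 7 (mod 1069)
7^2 = (7^1)^2 ≡ 7^2 = 49 ≡ 49 (mod 1069)
7^4 = (7^2)^2 ≡ 49^2 = 2401 ≡ 263 (mod 1069)
7^8 = (7^4)^2 ≡ 263^2 = 69169 ≡ 753 (mod 1069)
7^16 = (7^8)^2 ≡ 753^2 = 567009 ≡ 439 (mod 1069)
7^32 = (7^16)^2 ≡ 439^2 = 192721 ≡ 301 (mod 1069)
7^50 = 7^32 · 7^16 · 7^2 ≡ 301 · 439 · 49 ≡ 947 (mod 1069).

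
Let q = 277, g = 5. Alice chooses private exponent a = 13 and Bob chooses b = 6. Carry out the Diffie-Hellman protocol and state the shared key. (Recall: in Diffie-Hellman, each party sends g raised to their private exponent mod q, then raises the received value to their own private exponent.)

120

Alice sends A = g^a mod q = 5^13 mod 277.
5^1 ≡ 5 (mod 277)
5^2 = (5^1)^2 ≡ 5^2 = 25 ≡ 25 (mod 277)
5^4 = (5^2)^2 ≡ 25^2 = 625 ≡ 71 (mod 277)
5^8 = (5^4)^2 ≡ 71^2 = 5041 ≡ 55 (mod 277)
5^13 = 5^8 · 5^4 · 5^1 ≡ 55 · 71 · 5 ≡ 135 (mod 277).
So A = 135. Bob then computes K = A^b mod q = 135^6 mod 277.
135^1 ≡ 135 (mod 277)
135^2 = (135^1)^2 ≡ 135^2 = 18225 ≡ 220 (mod 277)
135^4 = (135^2)^2 ≡ 220^2 = 48400 ≡ 202 (mod 277)
135^6 = 135^4 · 135^2 ≡ 202 · 220 ≡ 120 (mod 277).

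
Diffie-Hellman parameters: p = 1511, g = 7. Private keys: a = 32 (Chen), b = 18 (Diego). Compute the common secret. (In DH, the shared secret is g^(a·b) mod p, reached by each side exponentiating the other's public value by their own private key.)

Chen sends A = g^a mod p = 7^32 mod 1511.
7^1 ≡ 7 (mod 1511)
7^2 = (7^1)^2 ≡ 7^2 = 49 ≡ 49 (mod 1511)
7^4 = (7^2)^2 ≡ 49^2 = 2401 ≡ 890 (mod 1511)
7^8 = (7^4)^2 ≡ 890^2 = 792100 ≡ 336 (mod 1511)
7^16 = (7^8)^2 ≡ 336^2 = 112896 ≡ 1082 (mod 1511)
7^32 = (7^16)^2 ≡ 1082^2 = 1170724 ≡ 1210 (mod 1511)
So A = 1210. Diego then computes K = A^b mod p = 1210^18 mod 1511.
1210^1 ≡ 1210 (mod 1511)
1210^2 = (1210^1)^2 ≡ 1210^2 = 1464100 ≡ 1452 (mod 1511)
1210^4 = (1210^2)^2 ≡ 1452^2 = 2108304 ≡ 459 (mod 1511)
1210^8 = (1210^4)^2 ≡ 459^2 = 210681 ≡ 652 (mod 1511)
1210^16 = (1210^8)^2 ≡ 652^2 = 425104 ≡ 513 (mod 1511)
1210^18 = 1210^16 · 1210^2 ≡ 513 · 1452 ≡ 1464 (mod 1511).

1464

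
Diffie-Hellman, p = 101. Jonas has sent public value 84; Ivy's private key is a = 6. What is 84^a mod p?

84

Shared key K = 84^6 mod 101.
84^1 ≡ 84 (mod 101)
84^2 = (84^1)^2 ≡ 84^2 = 7056 ≡ 87 (mod 101)
84^4 = (84^2)^2 ≡ 87^2 = 7569 ≡ 95 (mod 101)
84^6 = 84^4 · 84^2 ≡ 95 · 87 ≡ 84 (mod 101).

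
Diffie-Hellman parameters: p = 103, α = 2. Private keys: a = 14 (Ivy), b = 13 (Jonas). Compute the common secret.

Ivy sends A = α^a mod p = 2^14 mod 103.
2^1 ≡ 2 (mod 103)
2^2 = (2^1)^2 ≡ 2^2 = 4 ≡ 4 (mod 103)
2^4 = (2^2)^2 ≡ 4^2 = 16 ≡ 16 (mod 103)
2^8 = (2^4)^2 ≡ 16^2 = 256 ≡ 50 (mod 103)
2^14 = 2^8 · 2^4 · 2^2 ≡ 50 · 16 · 4 ≡ 7 (mod 103).
So A = 7. Jonas then computes K = A^b mod p = 7^13 mod 103.
7^1 ≡ 7 (mod 103)
7^2 = (7^1)^2 ≡ 7^2 = 49 ≡ 49 (mod 103)
7^4 = (7^2)^2 ≡ 49^2 = 2401 ≡ 32 (mod 103)
7^8 = (7^4)^2 ≡ 32^2 = 1024 ≡ 97 (mod 103)
7^13 = 7^8 · 7^4 · 7^1 ≡ 97 · 32 · 7 ≡ 98 (mod 103).

98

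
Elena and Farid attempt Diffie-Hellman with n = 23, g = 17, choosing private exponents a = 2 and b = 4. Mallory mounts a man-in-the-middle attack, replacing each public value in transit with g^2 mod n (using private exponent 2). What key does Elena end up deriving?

Elena receives Mallory's public value M = 17^2 mod 23 instead of the honest one.
17^1 ≡ 17 (mod 23)
17^2 = (17^1)^2 ≡ 17^2 = 289 ≡ 13 (mod 23)
So M = 13. Elena computes K = M^2 mod 23.
13^1 ≡ 13 (mod 23)
13^2 = (13^1)^2 ≡ 13^2 = 169 ≡ 8 (mod 23)

8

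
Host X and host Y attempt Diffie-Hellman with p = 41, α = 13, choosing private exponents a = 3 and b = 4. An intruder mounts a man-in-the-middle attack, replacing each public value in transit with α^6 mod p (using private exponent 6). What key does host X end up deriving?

8

Host X receives an intruder's public value M = 13^6 mod 41 instead of the honest one.
13^1 ≡ 13 (mod 41)
13^2 = (13^1)^2 ≡ 13^2 = 169 ≡ 5 (mod 41)
13^4 = (13^2)^2 ≡ 5^2 = 25 ≡ 25 (mod 41)
13^6 = 13^4 · 13^2 ≡ 25 · 5 ≡ 2 (mod 41).
So M = 2. Host X computes K = M^3 mod 41.
2^1 ≡ 2 (mod 41)
2^2 = (2^1)^2 ≡ 2^2 = 4 ≡ 4 (mod 41)
2^3 = 2^2 · 2^1 ≡ 4 · 2 ≡ 8 (mod 41).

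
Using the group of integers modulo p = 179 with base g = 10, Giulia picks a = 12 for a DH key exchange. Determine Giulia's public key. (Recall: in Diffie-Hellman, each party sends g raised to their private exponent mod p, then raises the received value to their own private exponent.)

138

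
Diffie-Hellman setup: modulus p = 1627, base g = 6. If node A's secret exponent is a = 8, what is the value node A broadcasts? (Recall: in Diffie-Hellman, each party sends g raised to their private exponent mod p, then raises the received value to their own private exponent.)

Public value = 6^8 (mod 1627).
6^1 ≡ 6 (mod 1627)
6^2 = (6^1)^2 ≡ 6^2 = 36 ≡ 36 (mod 1627)
6^4 = (6^2)^2 ≡ 36^2 = 1296 ≡ 1296 (mod 1627)
6^8 = (6^4)^2 ≡ 1296^2 = 1679616 ≡ 552 (mod 1627)

552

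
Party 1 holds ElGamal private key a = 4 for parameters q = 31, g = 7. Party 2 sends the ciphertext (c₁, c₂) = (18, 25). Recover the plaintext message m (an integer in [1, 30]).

Shared mask s = c₁^a mod q = 18^4 mod 31.
18^1 ≡ 18 (mod 31)
18^2 = (18^1)^2 ≡ 18^2 = 324 ≡ 14 (mod 31)
18^4 = (18^2)^2 ≡ 14^2 = 196 ≡ 10 (mod 31)
So s = 10; s⁻¹ ≡ 28 (mod 31).
m = c₂ · s⁻¹ mod 31 = 25 · 28 mod 31 = 18.

18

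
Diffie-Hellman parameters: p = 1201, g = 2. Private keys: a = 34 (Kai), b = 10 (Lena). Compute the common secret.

1001

Lena sends B = g^b mod p = 2^10 mod 1201.
2^1 ≡ 2 (mod 1201)
2^2 = (2^1)^2 ≡ 2^2 = 4 ≡ 4 (mod 1201)
2^4 = (2^2)^2 ≡ 4^2 = 16 ≡ 16 (mod 1201)
2^8 = (2^4)^2 ≡ 16^2 = 256 ≡ 256 (mod 1201)
2^10 = 2^8 · 2^2 ≡ 256 · 4 ≡ 1024 (mod 1201).
So B = 1024. Kai then computes K = B^a mod p = 1024^34 mod 1201.
1024^1 ≡ 1024 (mod 1201)
1024^2 = (1024^1)^2 ≡ 1024^2 = 1048576 ≡ 103 (mod 1201)
1024^4 = (1024^2)^2 ≡ 103^2 = 10609 ≡ 1001 (mod 1201)
1024^8 = (1024^4)^2 ≡ 1001^2 = 1002001 ≡ 367 (mod 1201)
1024^16 = (1024^8)^2 ≡ 367^2 = 134689 ≡ 177 (mod 1201)
1024^32 = (1024^16)^2 ≡ 177^2 = 31329 ≡ 103 (mod 1201)
1024^34 = 1024^32 · 1024^2 ≡ 103 · 103 ≡ 1001 (mod 1201).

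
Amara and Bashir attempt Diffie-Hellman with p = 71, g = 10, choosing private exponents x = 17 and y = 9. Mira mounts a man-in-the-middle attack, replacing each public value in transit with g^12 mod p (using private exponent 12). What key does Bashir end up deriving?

6

Bashir receives Mira's public value M = 10^12 mod 71 instead of the honest one.
10^1 ≡ 10 (mod 71)
10^2 = (10^1)^2 ≡ 10^2 = 100 ≡ 29 (mod 71)
10^4 = (10^2)^2 ≡ 29^2 = 841 ≡ 60 (mod 71)
10^8 = (10^4)^2 ≡ 60^2 = 3600 ≡ 50 (mod 71)
10^12 = 10^8 · 10^4 ≡ 50 · 60 ≡ 18 (mod 71).
So M = 18. Bashir computes K = M^9 mod 71.
18^1 ≡ 18 (mod 71)
18^2 = (18^1)^2 ≡ 18^2 = 324 ≡ 40 (mod 71)
18^4 = (18^2)^2 ≡ 40^2 = 1600 ≡ 38 (mod 71)
18^8 = (18^4)^2 ≡ 38^2 = 1444 ≡ 24 (mod 71)
18^9 = 18^8 · 18^1 ≡ 24 · 18 ≡ 6 (mod 71).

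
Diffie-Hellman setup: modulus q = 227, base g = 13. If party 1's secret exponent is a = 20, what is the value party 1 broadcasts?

Public value = 13^20 (mod 227).
13^1 ≡ 13 (mod 227)
13^2 = (13^1)^2 ≡ 13^2 = 169 ≡ 169 (mod 227)
13^4 = (13^2)^2 ≡ 169^2 = 28561 ≡ 186 (mod 227)
13^8 = (13^4)^2 ≡ 186^2 = 34596 ≡ 92 (mod 227)
13^16 = (13^8)^2 ≡ 92^2 = 8464 ≡ 65 (mod 227)
13^20 = 13^16 · 13^4 ≡ 65 · 186 ≡ 59 (mod 227).

59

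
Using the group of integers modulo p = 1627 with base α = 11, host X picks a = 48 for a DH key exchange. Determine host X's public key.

842

Public value = 11^48 mod 1627.
11^1 ≡ 11 (mod 1627)
11^2 = (11^1)^2 ≡ 11^2 = 121 ≡ 121 (mod 1627)
11^4 = (11^2)^2 ≡ 121^2 = 14641 ≡ 1625 (mod 1627)
11^8 = (11^4)^2 ≡ 1625^2 = 2640625 ≡ 4 (mod 1627)
11^16 = (11^8)^2 ≡ 4^2 = 16 ≡ 16 (mod 1627)
11^32 = (11^16)^2 ≡ 16^2 = 256 ≡ 256 (mod 1627)
11^48 = 11^32 · 11^16 ≡ 256 · 16 ≡ 842 (mod 1627).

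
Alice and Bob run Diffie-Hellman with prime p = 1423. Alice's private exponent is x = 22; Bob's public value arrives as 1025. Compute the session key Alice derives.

217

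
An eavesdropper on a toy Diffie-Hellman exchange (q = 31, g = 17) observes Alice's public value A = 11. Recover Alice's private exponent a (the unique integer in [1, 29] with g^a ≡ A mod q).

Try successive powers of 17 modulo 31:
17^1 ≡ 17
17^2 ≡ 10
17^3 ≡ 15
17^4 ≡ 7
17^5 ≡ 26
17^6 ≡ 8
17^7 ≡ 12
17^8 ≡ 18
17^9 ≡ 27
17^10 ≡ 25
17^11 ≡ 22
17^12 ≡ 2
17^13 ≡ 3
17^14 ≡ 20
17^15 ≡ 30
17^16 ≡ 14
17^17 ≡ 21
17^18 ≡ 16
17^19 ≡ 24
17^20 ≡ 5
17^21 ≡ 23
17^22 ≡ 19
17^23 ≡ 13
17^24 ≡ 4
17^25 ≡ 6
17^26 ≡ 9
17^27 ≡ 29
17^28 ≡ 28
17^29 ≡ 11
Found: a = 29.

29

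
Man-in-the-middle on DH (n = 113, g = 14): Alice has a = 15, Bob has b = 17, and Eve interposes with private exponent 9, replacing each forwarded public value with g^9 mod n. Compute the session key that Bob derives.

Bob receives Eve's public value M = 14^9 mod 113 instead of the honest one.
14^1 ≡ 14 (mod 113)
14^2 = (14^1)^2 ≡ 14^2 = 196 ≡ 83 (mod 113)
14^4 = (14^2)^2 ≡ 83^2 = 6889 ≡ 109 (mod 113)
14^8 = (14^4)^2 ≡ 109^2 = 11881 ≡ 16 (mod 113)
14^9 = 14^8 · 14^1 ≡ 16 · 14 ≡ 111 (mod 113).
So M = 111. Bob computes K = M^17 mod 113.
111^1 ≡ 111 (mod 113)
111^2 = (111^1)^2 ≡ 111^2 = 12321 ≡ 4 (mod 113)
111^4 = (111^2)^2 ≡ 4^2 = 16 ≡ 16 (mod 113)
111^8 = (111^4)^2 ≡ 16^2 = 256 ≡ 30 (mod 113)
111^16 = (111^8)^2 ≡ 30^2 = 900 ≡ 109 (mod 113)
111^17 = 111^16 · 111^1 ≡ 109 · 111 ≡ 8 (mod 113).

8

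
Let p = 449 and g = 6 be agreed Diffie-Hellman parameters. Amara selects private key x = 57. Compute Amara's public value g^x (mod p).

Public value = 6^57 (mod 449).
6^1 ≡ 6 (mod 449)
6^2 = (6^1)^2 ≡ 6^2 = 36 ≡ 36 (mod 449)
6^4 = (6^2)^2 ≡ 36^2 = 1296 ≡ 398 (mod 449)
6^8 = (6^4)^2 ≡ 398^2 = 158404 ≡ 356 (mod 449)
6^16 = (6^8)^2 ≡ 356^2 = 126736 ≡ 118 (mod 449)
6^32 = (6^16)^2 ≡ 118^2 = 13924 ≡ 5 (mod 449)
6^57 = 6^32 · 6^16 · 6^8 · 6^1 ≡ 5 · 118 · 356 · 6 ≡ 346 (mod 449).

346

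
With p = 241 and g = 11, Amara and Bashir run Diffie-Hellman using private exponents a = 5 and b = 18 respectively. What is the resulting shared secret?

Amara sends A = g^a mod p = 11^5 mod 241.
11^1 ≡ 11 (mod 241)
11^2 = (11^1)^2 ≡ 11^2 = 121 ≡ 121 (mod 241)
11^4 = (11^2)^2 ≡ 121^2 = 14641 ≡ 181 (mod 241)
11^5 = 11^4 · 11^1 ≡ 181 · 11 ≡ 63 (mod 241).
So A = 63. Bashir then computes K = A^b mod p = 63^18 mod 241.
63^1 ≡ 63 (mod 241)
63^2 = (63^1)^2 ≡ 63^2 = 3969 ≡ 113 (mod 241)
63^4 = (63^2)^2 ≡ 113^2 = 12769 ≡ 237 (mod 241)
63^8 = (63^4)^2 ≡ 237^2 = 56169 ≡ 16 (mod 241)
63^16 = (63^8)^2 ≡ 16^2 = 256 ≡ 15 (mod 241)
63^18 = 63^16 · 63^2 ≡ 15 · 113 ≡ 8 (mod 241).

8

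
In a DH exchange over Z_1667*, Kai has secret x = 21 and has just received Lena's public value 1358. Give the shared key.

949

Shared key K = 1358^21 mod 1667.
1358^1 ≡ 1358 (mod 1667)
1358^2 = (1358^1)^2 ≡ 1358^2 = 1844164 ≡ 462 (mod 1667)
1358^4 = (1358^2)^2 ≡ 462^2 = 213444 ≡ 68 (mod 1667)
1358^8 = (1358^4)^2 ≡ 68^2 = 4624 ≡ 1290 (mod 1667)
1358^16 = (1358^8)^2 ≡ 1290^2 = 1664100 ≡ 434 (mod 1667)
1358^21 = 1358^16 · 1358^4 · 1358^1 ≡ 434 · 68 · 1358 ≡ 949 (mod 1667).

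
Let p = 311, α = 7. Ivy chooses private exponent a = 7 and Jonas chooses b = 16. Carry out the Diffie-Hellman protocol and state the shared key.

Ivy sends A = α^a mod p = 7^7 mod 311.
7^1 ≡ 7 (mod 311)
7^2 = (7^1)^2 ≡ 7^2 = 49 ≡ 49 (mod 311)
7^4 = (7^2)^2 ≡ 49^2 = 2401 ≡ 224 (mod 311)
7^7 = 7^4 · 7^2 · 7^1 ≡ 224 · 49 · 7 ≡ 15 (mod 311).
So A = 15. Jonas then computes K = A^b mod p = 15^16 mod 311.
15^1 ≡ 15 (mod 311)
15^2 = (15^1)^2 ≡ 15^2 = 225 ≡ 225 (mod 311)
15^4 = (15^2)^2 ≡ 225^2 = 50625 ≡ 243 (mod 311)
15^8 = (15^4)^2 ≡ 243^2 = 59049 ≡ 270 (mod 311)
15^16 = (15^8)^2 ≡ 270^2 = 72900 ≡ 126 (mod 311)

126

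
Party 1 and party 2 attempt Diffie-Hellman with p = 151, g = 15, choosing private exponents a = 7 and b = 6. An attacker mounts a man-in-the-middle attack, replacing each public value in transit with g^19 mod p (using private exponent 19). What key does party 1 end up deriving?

140

Party 1 receives an attacker's public value M = 15^19 mod 151 instead of the honest one.
15^1 ≡ 15 (mod 151)
15^2 = (15^1)^2 ≡ 15^2 = 225 ≡ 74 (mod 151)
15^4 = (15^2)^2 ≡ 74^2 = 5476 ≡ 40 (mod 151)
15^8 = (15^4)^2 ≡ 40^2 = 1600 ≡ 90 (mod 151)
15^16 = (15^8)^2 ≡ 90^2 = 8100 ≡ 97 (mod 151)
15^19 = 15^16 · 15^2 · 15^1 ≡ 97 · 74 · 15 ≡ 7 (mod 151).
So M = 7. Party 1 computes K = M^7 mod 151.
7^1 ≡ 7 (mod 151)
7^2 = (7^1)^2 ≡ 7^2 = 49 ≡ 49 (mod 151)
7^4 = (7^2)^2 ≡ 49^2 = 2401 ≡ 136 (mod 151)
7^7 = 7^4 · 7^2 · 7^1 ≡ 136 · 49 · 7 ≡ 140 (mod 151).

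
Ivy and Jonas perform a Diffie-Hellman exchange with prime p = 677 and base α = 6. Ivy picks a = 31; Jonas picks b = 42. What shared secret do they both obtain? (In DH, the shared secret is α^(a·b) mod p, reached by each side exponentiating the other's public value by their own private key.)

169

Jonas sends B = α^b mod p = 6^42 mod 677.
6^1 ≡ 6 (mod 677)
6^2 = (6^1)^2 ≡ 6^2 = 36 ≡ 36 (mod 677)
6^4 = (6^2)^2 ≡ 36^2 = 1296 ≡ 619 (mod 677)
6^8 = (6^4)^2 ≡ 619^2 = 383161 ≡ 656 (mod 677)
6^16 = (6^8)^2 ≡ 656^2 = 430336 ≡ 441 (mod 677)
6^32 = (6^16)^2 ≡ 441^2 = 194481 ≡ 182 (mod 677)
6^42 = 6^32 · 6^8 · 6^2 ≡ 182 · 656 · 36 ≡ 516 (mod 677).
So B = 516. Ivy then computes K = B^a mod p = 516^31 mod 677.
516^1 ≡ 516 (mod 677)
516^2 = (516^1)^2 ≡ 516^2 = 266256 ≡ 195 (mod 677)
516^4 = (516^2)^2 ≡ 195^2 = 38025 ≡ 113 (mod 677)
516^8 = (516^4)^2 ≡ 113^2 = 12769 ≡ 583 (mod 677)
516^16 = (516^8)^2 ≡ 583^2 = 339889 ≡ 35 (mod 677)
516^31 = 516^16 · 516^8 · 516^4 · 516^2 · 516^1 ≡ 35 · 583 · 113 · 195 · 516 ≡ 169 (mod 677).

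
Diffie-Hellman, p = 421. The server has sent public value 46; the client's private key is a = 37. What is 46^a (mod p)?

220

Shared key K = 46^37 mod 421.
46^1 ≡ 46 (mod 421)
46^2 = (46^1)^2 ≡ 46^2 = 2116 ≡ 11 (mod 421)
46^4 = (46^2)^2 ≡ 11^2 = 121 ≡ 121 (mod 421)
46^8 = (46^4)^2 ≡ 121^2 = 14641 ≡ 327 (mod 421)
46^16 = (46^8)^2 ≡ 327^2 = 106929 ≡ 416 (mod 421)
46^32 = (46^16)^2 ≡ 416^2 = 173056 ≡ 25 (mod 421)
46^37 = 46^32 · 46^4 · 46^1 ≡ 25 · 121 · 46 ≡ 220 (mod 421).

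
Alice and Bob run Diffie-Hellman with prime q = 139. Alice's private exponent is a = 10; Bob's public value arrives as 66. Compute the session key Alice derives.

Shared key K = 66^10 mod 139.
66^1 ≡ 66 (mod 139)
66^2 = (66^1)^2 ≡ 66^2 = 4356 ≡ 47 (mod 139)
66^4 = (66^2)^2 ≡ 47^2 = 2209 ≡ 124 (mod 139)
66^8 = (66^4)^2 ≡ 124^2 = 15376 ≡ 86 (mod 139)
66^10 = 66^8 · 66^2 ≡ 86 · 47 ≡ 11 (mod 139).

11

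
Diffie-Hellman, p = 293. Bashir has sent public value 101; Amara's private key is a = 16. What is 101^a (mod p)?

Shared key K = 101^16 mod 293.
101^1 ≡ 101 (mod 293)
101^2 = (101^1)^2 ≡ 101^2 = 10201 ≡ 239 (mod 293)
101^4 = (101^2)^2 ≡ 239^2 = 57121 ≡ 279 (mod 293)
101^8 = (101^4)^2 ≡ 279^2 = 77841 ≡ 196 (mod 293)
101^16 = (101^8)^2 ≡ 196^2 = 38416 ≡ 33 (mod 293)

33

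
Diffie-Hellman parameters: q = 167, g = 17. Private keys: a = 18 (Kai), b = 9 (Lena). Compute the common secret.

8

Lena sends B = g^b mod q = 17^9 mod 167.
17^1 ≡ 17 (mod 167)
17^2 = (17^1)^2 ≡ 17^2 = 289 ≡ 122 (mod 167)
17^4 = (17^2)^2 ≡ 122^2 = 14884 ≡ 21 (mod 167)
17^8 = (17^4)^2 ≡ 21^2 = 441 ≡ 107 (mod 167)
17^9 = 17^8 · 17^1 ≡ 107 · 17 ≡ 149 (mod 167).
So B = 149. Kai then computes K = B^a mod q = 149^18 mod 167.
149^1 ≡ 149 (mod 167)
149^2 = (149^1)^2 ≡ 149^2 = 22201 ≡ 157 (mod 167)
149^4 = (149^2)^2 ≡ 157^2 = 24649 ≡ 100 (mod 167)
149^8 = (149^4)^2 ≡ 100^2 = 10000 ≡ 147 (mod 167)
149^16 = (149^8)^2 ≡ 147^2 = 21609 ≡ 66 (mod 167)
149^18 = 149^16 · 149^2 ≡ 66 · 157 ≡ 8 (mod 167).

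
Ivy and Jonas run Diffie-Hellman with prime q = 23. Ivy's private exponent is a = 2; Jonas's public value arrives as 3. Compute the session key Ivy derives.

Shared key K = 3^2 mod 23.
3^1 ≡ 3 (mod 23)
3^2 = (3^1)^2 ≡ 3^2 = 9 ≡ 9 (mod 23)

9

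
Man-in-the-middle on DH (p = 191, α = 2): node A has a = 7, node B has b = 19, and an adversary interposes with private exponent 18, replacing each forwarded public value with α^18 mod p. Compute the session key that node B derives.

Node B receives an adversary's public value M = 2^18 mod 191 instead of the honest one.
2^1 ≡ 2 (mod 191)
2^2 = (2^1)^2 ≡ 2^2 = 4 ≡ 4 (mod 191)
2^4 = (2^2)^2 ≡ 4^2 = 16 ≡ 16 (mod 191)
2^8 = (2^4)^2 ≡ 16^2 = 256 ≡ 65 (mod 191)
2^16 = (2^8)^2 ≡ 65^2 = 4225 ≡ 23 (mod 191)
2^18 = 2^16 · 2^2 ≡ 23 · 4 ≡ 92 (mod 191).
So M = 92. Node B computes K = M^19 mod 191.
92^1 ≡ 92 (mod 191)
92^2 = (92^1)^2 ≡ 92^2 = 8464 ≡ 60 (mod 191)
92^4 = (92^2)^2 ≡ 60^2 = 3600 ≡ 162 (mod 191)
92^8 = (92^4)^2 ≡ 162^2 = 26244 ≡ 77 (mod 191)
92^16 = (92^8)^2 ≡ 77^2 = 5929 ≡ 8 (mod 191)
92^19 = 92^16 · 92^2 · 92^1 ≡ 8 · 60 · 92 ≡ 39 (mod 191).

39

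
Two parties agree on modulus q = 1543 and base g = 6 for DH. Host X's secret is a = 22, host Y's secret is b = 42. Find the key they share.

Host X sends A = g^a mod q = 6^22 mod 1543.
6^1 ≡ 6 (mod 1543)
6^2 = (6^1)^2 ≡ 6^2 = 36 ≡ 36 (mod 1543)
6^4 = (6^2)^2 ≡ 36^2 = 1296 ≡ 1296 (mod 1543)
6^8 = (6^4)^2 ≡ 1296^2 = 1679616 ≡ 832 (mod 1543)
6^16 = (6^8)^2 ≡ 832^2 = 692224 ≡ 960 (mod 1543)
6^22 = 6^16 · 6^4 · 6^2 ≡ 960 · 1296 · 36 ≡ 1099 (mod 1543).
So A = 1099. Host Y then computes K = A^b mod q = 1099^42 mod 1543.
1099^1 ≡ 1099 (mod 1543)
1099^2 = (1099^1)^2 ≡ 1099^2 = 1207801 ≡ 1175 (mod 1543)
1099^4 = (1099^2)^2 ≡ 1175^2 = 1380625 ≡ 1183 (mod 1543)
1099^8 = (1099^4)^2 ≡ 1183^2 = 1399489 ≡ 1531 (mod 1543)
1099^16 = (1099^8)^2 ≡ 1531^2 = 2343961 ≡ 144 (mod 1543)
1099^32 = (1099^16)^2 ≡ 144^2 = 20736 ≡ 677 (mod 1543)
1099^42 = 1099^32 · 1099^8 · 1099^2 ≡ 677 · 1531 · 1175 ≡ 841 (mod 1543).

841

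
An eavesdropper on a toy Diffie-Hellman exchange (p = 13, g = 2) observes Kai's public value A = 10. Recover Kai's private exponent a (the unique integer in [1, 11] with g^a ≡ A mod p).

Try successive powers of 2 modulo 13:
2^1 ≡ 2
2^2 ≡ 4
2^3 ≡ 8
2^4 ≡ 3
2^5 ≡ 6
2^6 ≡ 12
2^7 ≡ 11
2^8 ≡ 9
2^9 ≡ 5
2^10 ≡ 10
Found: a = 10.

10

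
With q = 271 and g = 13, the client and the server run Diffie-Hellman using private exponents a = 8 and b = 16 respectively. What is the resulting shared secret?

The server sends B = g^b mod q = 13^16 mod 271.
13^1 ≡ 13 (mod 271)
13^2 = (13^1)^2 ≡ 13^2 = 169 ≡ 169 (mod 271)
13^4 = (13^2)^2 ≡ 169^2 = 28561 ≡ 106 (mod 271)
13^8 = (13^4)^2 ≡ 106^2 = 11236 ≡ 125 (mod 271)
13^16 = (13^8)^2 ≡ 125^2 = 15625 ≡ 178 (mod 271)
So B = 178. The client then computes K = B^a mod q = 178^8 mod 271.
178^1 ≡ 178 (mod 271)
178^2 = (178^1)^2 ≡ 178^2 = 31684 ≡ 248 (mod 271)
178^4 = (178^2)^2 ≡ 248^2 = 61504 ≡ 258 (mod 271)
178^8 = (178^4)^2 ≡ 258^2 = 66564 ≡ 169 (mod 271)

169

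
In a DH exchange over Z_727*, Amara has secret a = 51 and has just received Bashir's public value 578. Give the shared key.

221

Shared key K = 578^51 mod 727.
578^1 ≡ 578 (mod 727)
578^2 = (578^1)^2 ≡ 578^2 = 334084 ≡ 391 (mod 727)
578^4 = (578^2)^2 ≡ 391^2 = 152881 ≡ 211 (mod 727)
578^8 = (578^4)^2 ≡ 211^2 = 44521 ≡ 174 (mod 727)
578^16 = (578^8)^2 ≡ 174^2 = 30276 ≡ 469 (mod 727)
578^32 = (578^16)^2 ≡ 469^2 = 219961 ≡ 407 (mod 727)
578^51 = 578^32 · 578^16 · 578^2 · 578^1 ≡ 407 · 469 · 391 · 578 ≡ 221 (mod 727).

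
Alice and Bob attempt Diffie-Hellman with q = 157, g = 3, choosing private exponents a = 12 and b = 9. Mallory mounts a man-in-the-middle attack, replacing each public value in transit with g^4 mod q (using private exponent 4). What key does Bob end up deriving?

Bob receives Mallory's public value M = 3^4 mod 157 instead of the honest one.
3^1 ≡ 3 (mod 157)
3^2 = (3^1)^2 ≡ 3^2 = 9 ≡ 9 (mod 157)
3^4 = (3^2)^2 ≡ 9^2 = 81 ≡ 81 (mod 157)
So M = 81. Bob computes K = M^9 mod 157.
81^1 ≡ 81 (mod 157)
81^2 = (81^1)^2 ≡ 81^2 = 6561 ≡ 124 (mod 157)
81^4 = (81^2)^2 ≡ 124^2 = 15376 ≡ 147 (mod 157)
81^8 = (81^4)^2 ≡ 147^2 = 21609 ≡ 100 (mod 157)
81^9 = 81^8 · 81^1 ≡ 100 · 81 ≡ 93 (mod 157).

93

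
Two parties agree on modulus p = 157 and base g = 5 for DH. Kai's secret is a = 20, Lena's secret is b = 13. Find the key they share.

Lena sends B = g^b mod p = 5^13 mod 157.
5^1 ≡ 5 (mod 157)
5^2 = (5^1)^2 ≡ 5^2 = 25 ≡ 25 (mod 157)
5^4 = (5^2)^2 ≡ 25^2 = 625 ≡ 154 (mod 157)
5^8 = (5^4)^2 ≡ 154^2 = 23716 ≡ 9 (mod 157)
5^13 = 5^8 · 5^4 · 5^1 ≡ 9 · 154 · 5 ≡ 22 (mod 157).
So B = 22. Kai then computes K = B^a mod p = 22^20 mod 157.
22^1 ≡ 22 (mod 157)
22^2 = (22^1)^2 ≡ 22^2 = 484 ≡ 13 (mod 157)
22^4 = (22^2)^2 ≡ 13^2 = 169 ≡ 12 (mod 157)
22^8 = (22^4)^2 ≡ 12^2 = 144 ≡ 144 (mod 157)
22^16 = (22^8)^2 ≡ 144^2 = 20736 ≡ 12 (mod 157)
22^20 = 22^16 · 22^4 ≡ 12 · 12 ≡ 144 (mod 157).

144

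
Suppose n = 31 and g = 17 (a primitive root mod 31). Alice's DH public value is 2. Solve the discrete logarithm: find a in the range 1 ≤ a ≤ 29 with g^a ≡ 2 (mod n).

12

Try successive powers of 17 modulo 31:
17^1 ≡ 17
17^2 ≡ 10
17^3 ≡ 15
17^4 ≡ 7
17^5 ≡ 26
17^6 ≡ 8
17^7 ≡ 12
17^8 ≡ 18
17^9 ≡ 27
17^10 ≡ 25
17^11 ≡ 22
17^12 ≡ 2
Found: a = 12.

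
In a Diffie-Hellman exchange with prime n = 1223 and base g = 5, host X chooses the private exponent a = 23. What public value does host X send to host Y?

Public value = 5^23 (mod 1223).
5^1 ≡ 5 (mod 1223)
5^2 = (5^1)^2 ≡ 5^2 = 25 ≡ 25 (mod 1223)
5^4 = (5^2)^2 ≡ 25^2 = 625 ≡ 625 (mod 1223)
5^8 = (5^4)^2 ≡ 625^2 = 390625 ≡ 488 (mod 1223)
5^16 = (5^8)^2 ≡ 488^2 = 238144 ≡ 882 (mod 1223)
5^23 = 5^16 · 5^4 · 5^2 · 5^1 ≡ 882 · 625 · 25 · 5 ≡ 1207 (mod 1223).

1207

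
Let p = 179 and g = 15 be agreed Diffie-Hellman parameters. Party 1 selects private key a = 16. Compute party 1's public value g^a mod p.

Public value = 15^16 mod 179.
15^1 ≡ 15 (mod 179)
15^2 = (15^1)^2 ≡ 15^2 = 225 ≡ 46 (mod 179)
15^4 = (15^2)^2 ≡ 46^2 = 2116 ≡ 147 (mod 179)
15^8 = (15^4)^2 ≡ 147^2 = 21609 ≡ 129 (mod 179)
15^16 = (15^8)^2 ≡ 129^2 = 16641 ≡ 173 (mod 179)

173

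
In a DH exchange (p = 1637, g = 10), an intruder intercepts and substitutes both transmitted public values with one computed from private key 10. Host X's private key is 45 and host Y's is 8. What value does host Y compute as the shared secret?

923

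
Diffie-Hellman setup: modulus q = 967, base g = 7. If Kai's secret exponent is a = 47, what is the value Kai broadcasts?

Public value = 7^47 (mod 967).
7^1 ≡ 7 (mod 967)
7^2 = (7^1)^2 ≡ 7^2 = 49 ≡ 49 (mod 967)
7^4 = (7^2)^2 ≡ 49^2 = 2401 ≡ 467 (mod 967)
7^8 = (7^4)^2 ≡ 467^2 = 218089 ≡ 514 (mod 967)
7^16 = (7^8)^2 ≡ 514^2 = 264196 ≡ 205 (mod 967)
7^32 = (7^16)^2 ≡ 205^2 = 42025 ≡ 444 (mod 967)
7^47 = 7^32 · 7^8 · 7^4 · 7^2 · 7^1 ≡ 444 · 514 · 467 · 49 · 7 ≡ 570 (mod 967).

570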